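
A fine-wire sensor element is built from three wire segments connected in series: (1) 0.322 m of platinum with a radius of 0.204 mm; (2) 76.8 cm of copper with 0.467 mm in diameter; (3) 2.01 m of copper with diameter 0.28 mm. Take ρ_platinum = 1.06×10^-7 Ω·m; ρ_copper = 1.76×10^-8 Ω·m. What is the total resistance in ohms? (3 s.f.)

Seg 1: A = πr² = π(2.0400e-04 m)² = 1.307e-07 m²
R_1 = (1.06×10^-7)(0.322)/(1.307e-07) = 0.2611 Ω
Seg 2: A = π(d/2)² = π(2.3350e-04 m)² = 1.713e-07 m²
R_2 = (1.76×10^-8)(0.768)/(1.713e-07) = 0.07891 Ω
Seg 3: A = π(d/2)² = π(1.4000e-04 m)² = 6.158e-08 m²
R_3 = (1.76×10^-8)(2.01)/(6.158e-08) = 0.5745 Ω
R_total = R_1 + R_2 + R_3 = 0.914 Ω

0.914 Ω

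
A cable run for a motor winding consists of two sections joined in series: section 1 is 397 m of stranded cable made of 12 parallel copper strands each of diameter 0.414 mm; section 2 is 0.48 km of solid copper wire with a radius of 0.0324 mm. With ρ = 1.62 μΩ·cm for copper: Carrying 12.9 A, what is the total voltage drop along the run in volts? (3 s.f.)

30500 V

ρ = 1.62 μΩ·cm = 1.62×10^-8 Ω·m
Section 1: A_strand = π(2.0700e-04)² = 1.346e-07 m²; R₁ = ρL/(N·A_s) = (1.62×10^-8)(397)/(12×1.346e-07) = 3.981 Ω
Section 2: A = πr² = π(3.2400e-05 m)² = 3.298e-09 m²
R₂ = (1.62×10^-8)(480)/(3.298e-09) = 2358 Ω
R = R₁ + R₂ = 2362 Ω
V = IR = 12.9 × 2362 = 30500 V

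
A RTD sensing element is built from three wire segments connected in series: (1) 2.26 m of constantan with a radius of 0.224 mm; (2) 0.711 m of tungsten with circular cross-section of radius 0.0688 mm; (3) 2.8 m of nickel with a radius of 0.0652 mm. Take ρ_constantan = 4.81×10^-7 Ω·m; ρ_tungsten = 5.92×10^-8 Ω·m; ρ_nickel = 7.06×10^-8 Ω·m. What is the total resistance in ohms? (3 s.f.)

24.5 Ω

Seg 1: A = πr² = π(2.2400e-04 m)² = 1.576e-07 m²
R_1 = (4.81×10^-7)(2.26)/(1.576e-07) = 6.896 Ω
Seg 2: A = πr² = π(6.8800e-05 m)² = 1.487e-08 m²
R_2 = (5.92×10^-8)(0.711)/(1.487e-08) = 2.831 Ω
Seg 3: A = πr² = π(6.5200e-05 m)² = 1.336e-08 m²
R_3 = (7.06×10^-8)(2.8)/(1.336e-08) = 14.8 Ω
R_total = R_1 + R_2 + R_3 = 24.5 Ω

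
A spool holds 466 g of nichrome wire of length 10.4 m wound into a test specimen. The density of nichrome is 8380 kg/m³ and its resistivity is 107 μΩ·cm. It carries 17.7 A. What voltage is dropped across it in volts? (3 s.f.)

36.8 V

ρ = 107 μΩ·cm = 1.07×10^-6 Ω·m
A = m/(density·L) = 0.466/(8380×10.4) = 5.3470e-06 m²
R = ρL/A = (1.07×10^-6)(10.4)/(5.3470e-06) = 2.081 Ω
V = IR = 17.7 × 2.081 = 36.8 V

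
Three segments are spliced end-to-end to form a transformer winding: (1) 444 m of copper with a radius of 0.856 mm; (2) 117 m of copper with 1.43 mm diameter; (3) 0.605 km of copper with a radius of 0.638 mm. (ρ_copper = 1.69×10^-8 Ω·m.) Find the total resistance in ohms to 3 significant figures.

12.5 Ω

Seg 1: A = πr² = π(8.5600e-04 m)² = 2.302e-06 m²
R_1 = (1.69×10^-8)(444)/(2.302e-06) = 3.26 Ω
Seg 2: A = π(d/2)² = π(7.1500e-04 m)² = 1.606e-06 m²
R_2 = (1.69×10^-8)(117)/(1.606e-06) = 1.231 Ω
Seg 3: A = πr² = π(6.3800e-04 m)² = 1.279e-06 m²
R_3 = (1.69×10^-8)(605)/(1.279e-06) = 7.996 Ω
R_total = R_1 + R_2 + R_3 = 12.5 Ω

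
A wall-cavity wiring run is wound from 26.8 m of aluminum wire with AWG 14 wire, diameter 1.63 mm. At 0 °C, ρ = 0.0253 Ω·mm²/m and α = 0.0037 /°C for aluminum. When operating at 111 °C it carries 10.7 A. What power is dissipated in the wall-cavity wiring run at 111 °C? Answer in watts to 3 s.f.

52.5 W

ρ = 0.0253 Ω·mm²/m = 2.53×10^-8 Ω·m
A = π(1.63/2 mm)² = π(8.1500e-04 m)² = 2.087e-06 m²
R₍0₎ = ρL/A = (2.53×10^-8)(26.8)/(2.087e-06) = 0.3249 Ω
R₍111₎ = R₍0₎(1 + αΔT) = 0.3249 × (1 + 0.0037×111) = 0.4584 Ω
P = I²R = (10.7)² × 0.4584 = 52.5 W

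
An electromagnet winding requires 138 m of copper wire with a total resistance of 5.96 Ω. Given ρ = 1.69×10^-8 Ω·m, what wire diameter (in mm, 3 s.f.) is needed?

A = ρL/R = (1.69×10^-8)(138)/(5.96) = 3.913e-07 m²
d = 2√(A/π) = 7.059e-04 m = 0.706 mm

0.706 mm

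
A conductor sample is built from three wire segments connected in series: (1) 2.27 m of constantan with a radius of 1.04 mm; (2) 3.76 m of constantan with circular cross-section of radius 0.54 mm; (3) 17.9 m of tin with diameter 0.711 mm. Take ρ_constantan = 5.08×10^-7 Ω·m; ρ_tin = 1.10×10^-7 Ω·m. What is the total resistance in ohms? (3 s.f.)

Seg 1: A = πr² = π(1.0400e-03 m)² = 3.398e-06 m²
R_1 = (5.08×10^-7)(2.27)/(3.398e-06) = 0.3394 Ω
Seg 2: A = πr² = π(5.4000e-04 m)² = 9.161e-07 m²
R_2 = (5.08×10^-7)(3.76)/(9.161e-07) = 2.085 Ω
Seg 3: A = π(d/2)² = π(3.5550e-04 m)² = 3.970e-07 m²
R_3 = (1.10×10^-7)(17.9)/(3.970e-07) = 4.959 Ω
R_total = R_1 + R_2 + R_3 = 7.38 Ω

7.38 Ω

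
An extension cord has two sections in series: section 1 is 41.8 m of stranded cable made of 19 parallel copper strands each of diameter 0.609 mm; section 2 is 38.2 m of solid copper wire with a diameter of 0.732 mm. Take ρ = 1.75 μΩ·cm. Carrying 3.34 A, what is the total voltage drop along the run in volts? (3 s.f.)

5.75 V

ρ = 1.75 μΩ·cm = 1.75×10^-8 Ω·m
Section 1: A_strand = π(3.0450e-04)² = 2.913e-07 m²; R₁ = ρL/(N·A_s) = (1.75×10^-8)(41.8)/(19×2.913e-07) = 0.1322 Ω
Section 2: A = π(d/2)² = π(3.6600e-04 m)² = 4.208e-07 m²
R₂ = (1.75×10^-8)(38.2)/(4.208e-07) = 1.589 Ω
R = R₁ + R₂ = 1.721 Ω
V = IR = 3.34 × 1.721 = 5.75 V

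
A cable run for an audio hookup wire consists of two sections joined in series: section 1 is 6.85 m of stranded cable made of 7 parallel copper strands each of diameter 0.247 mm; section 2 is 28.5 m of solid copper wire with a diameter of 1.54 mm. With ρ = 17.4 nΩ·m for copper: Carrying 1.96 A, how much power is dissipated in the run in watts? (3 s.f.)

ρ = 17.4 nΩ·m = 1.74×10^-8 Ω·m
Section 1: A_strand = π(1.2350e-04)² = 4.792e-08 m²; R₁ = ρL/(N·A_s) = (1.74×10^-8)(6.85)/(7×4.792e-08) = 0.3554 Ω
Section 2: A = π(d/2)² = π(7.7000e-04 m)² = 1.863e-06 m²
R₂ = (1.74×10^-8)(28.5)/(1.863e-06) = 0.2662 Ω
R = R₁ + R₂ = 0.6216 Ω
P = I²R = (1.96)² × 0.6216 = 2.39 W

2.39 W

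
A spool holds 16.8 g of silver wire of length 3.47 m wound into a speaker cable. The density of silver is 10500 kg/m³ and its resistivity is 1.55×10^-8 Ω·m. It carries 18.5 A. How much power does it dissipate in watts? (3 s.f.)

A = m/(density·L) = 0.0168/(10500×3.47) = 4.6110e-07 m²
R = ρL/A = (1.55×10^-8)(3.47)/(4.6110e-07) = 0.1166 Ω
P = I²R = (18.5)² × 0.1166 = 39.9 W

39.9 W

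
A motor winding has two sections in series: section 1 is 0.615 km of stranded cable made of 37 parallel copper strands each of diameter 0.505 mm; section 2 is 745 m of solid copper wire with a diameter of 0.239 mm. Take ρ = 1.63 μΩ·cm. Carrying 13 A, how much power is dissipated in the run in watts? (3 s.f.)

ρ = 1.63 μΩ·cm = 1.63×10^-8 Ω·m
Section 1: A_strand = π(2.5250e-04)² = 2.003e-07 m²; R₁ = ρL/(N·A_s) = (1.63×10^-8)(615)/(37×2.003e-07) = 1.353 Ω
Section 2: A = π(d/2)² = π(1.1950e-04 m)² = 4.486e-08 m²
R₂ = (1.63×10^-8)(745)/(4.486e-08) = 270.7 Ω
R = R₁ + R₂ = 272 Ω
P = I²R = (13)² × 272 = 46000 W

46000 W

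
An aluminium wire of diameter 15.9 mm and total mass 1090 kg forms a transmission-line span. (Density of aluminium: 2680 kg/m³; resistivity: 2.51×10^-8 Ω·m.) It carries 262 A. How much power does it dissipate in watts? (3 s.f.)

17800 W

A = π(d/2)² = π(7.9500e-03 m)² = 1.9856e-04 m²
L = m/(density·A) = 1090/(2680×1.9856e-04) = 2048 m
R = ρL/A = (2.51×10^-8)(2048)/(1.9856e-04) = 0.2589 Ω
P = I²R = (262)² × 0.2589 = 17800 W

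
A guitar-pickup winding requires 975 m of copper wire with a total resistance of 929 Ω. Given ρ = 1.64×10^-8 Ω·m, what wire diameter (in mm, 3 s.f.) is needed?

A = ρL/R = (1.64×10^-8)(975)/(929) = 1.721e-08 m²
d = 2√(A/π) = 1.480e-04 m = 0.148 mm

0.148 mm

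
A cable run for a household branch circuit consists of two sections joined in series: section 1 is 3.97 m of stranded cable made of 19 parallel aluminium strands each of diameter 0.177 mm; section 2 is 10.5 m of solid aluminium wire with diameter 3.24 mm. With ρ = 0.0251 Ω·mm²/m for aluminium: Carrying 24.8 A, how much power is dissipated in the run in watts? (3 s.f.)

151 W

ρ = 0.0251 Ω·mm²/m = 2.51×10^-8 Ω·m
Section 1: A_strand = π(8.8500e-05)² = 2.461e-08 m²; R₁ = ρL/(N·A_s) = (2.51×10^-8)(3.97)/(19×2.461e-08) = 0.2131 Ω
Section 2: A = π(d/2)² = π(1.6200e-03 m)² = 8.245e-06 m²
R₂ = (2.51×10^-8)(10.5)/(8.245e-06) = 0.03197 Ω
R = R₁ + R₂ = 0.2451 Ω
P = I²R = (24.8)² × 0.2451 = 151 W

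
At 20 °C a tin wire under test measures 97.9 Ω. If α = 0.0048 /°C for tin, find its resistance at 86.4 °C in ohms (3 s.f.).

129 Ω

ΔT = 86.4 − 20 = 66.4 °C
R = R₀(1 + αΔT) = 97.9 × (1 + 0.0048×66.4) = 97.9 × 1.319 = 129 Ω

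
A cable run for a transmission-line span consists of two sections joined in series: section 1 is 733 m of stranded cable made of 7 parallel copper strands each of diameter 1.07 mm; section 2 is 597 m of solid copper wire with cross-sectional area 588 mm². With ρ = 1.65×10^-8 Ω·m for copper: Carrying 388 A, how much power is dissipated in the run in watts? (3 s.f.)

2.92×10^5 W

Section 1: A_strand = π(5.3500e-04)² = 8.992e-07 m²; R₁ = ρL/(N·A_s) = (1.65×10^-8)(733)/(7×8.992e-07) = 1.921 Ω
Section 2: A = 588 mm² = 5.880e-04 m²
R₂ = (1.65×10^-8)(597)/(5.880e-04) = 0.01675 Ω
R = R₁ + R₂ = 1.938 Ω
P = I²R = (388)² × 1.938 = 2.92×10^5 W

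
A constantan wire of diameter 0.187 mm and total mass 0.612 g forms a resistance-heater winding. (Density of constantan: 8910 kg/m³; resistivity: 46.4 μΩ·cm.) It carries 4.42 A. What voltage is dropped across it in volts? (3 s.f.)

187 V

ρ = 46.4 μΩ·cm = 4.64×10^-7 Ω·m
A = π(d/2)² = π(9.3500e-05 m)² = 2.7465e-08 m²
L = m/(density·A) = 6.120×10^-4/(8910×2.7465e-08) = 2.501 m
R = ρL/A = (4.64×10^-7)(2.501)/(2.7465e-08) = 42.25 Ω
V = IR = 4.42 × 42.25 = 187 V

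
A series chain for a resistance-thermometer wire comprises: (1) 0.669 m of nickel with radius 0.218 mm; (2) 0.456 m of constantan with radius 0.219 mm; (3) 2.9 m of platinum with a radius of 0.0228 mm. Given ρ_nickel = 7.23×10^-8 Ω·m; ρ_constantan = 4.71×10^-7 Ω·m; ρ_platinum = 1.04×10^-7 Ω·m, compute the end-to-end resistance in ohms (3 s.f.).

Seg 1: A = πr² = π(2.1800e-04 m)² = 1.493e-07 m²
R_1 = (7.23×10^-8)(0.669)/(1.493e-07) = 0.324 Ω
Seg 2: A = πr² = π(2.1900e-04 m)² = 1.507e-07 m²
R_2 = (4.71×10^-7)(0.456)/(1.507e-07) = 1.425 Ω
Seg 3: A = πr² = π(2.2800e-05 m)² = 1.633e-09 m²
R_3 = (1.04×10^-7)(2.9)/(1.633e-09) = 184.7 Ω
R_total = R_1 + R_2 + R_3 = 186 Ω

186 Ω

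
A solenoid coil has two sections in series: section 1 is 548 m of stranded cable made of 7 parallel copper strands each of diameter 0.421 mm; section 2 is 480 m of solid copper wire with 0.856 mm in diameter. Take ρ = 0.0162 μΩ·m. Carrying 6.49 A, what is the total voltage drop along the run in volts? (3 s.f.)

ρ = 0.0162 μΩ·m = 1.62×10^-8 Ω·m
Section 1: A_strand = π(2.1050e-04)² = 1.392e-07 m²; R₁ = ρL/(N·A_s) = (1.62×10^-8)(548)/(7×1.392e-07) = 9.111 Ω
Section 2: A = π(d/2)² = π(4.2800e-04 m)² = 5.755e-07 m²
R₂ = (1.62×10^-8)(480)/(5.755e-07) = 13.51 Ω
R = R₁ + R₂ = 22.62 Ω
V = IR = 6.49 × 22.62 = 147 V

147 V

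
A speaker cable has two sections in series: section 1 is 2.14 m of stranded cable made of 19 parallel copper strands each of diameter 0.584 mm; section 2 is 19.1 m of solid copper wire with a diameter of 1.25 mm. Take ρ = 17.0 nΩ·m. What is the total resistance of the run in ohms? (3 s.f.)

ρ = 17.0 nΩ·m = 1.70×10^-8 Ω·m
Section 1: A_strand = π(2.9200e-04)² = 2.679e-07 m²; R₁ = ρL/(N·A_s) = (1.70×10^-8)(2.14)/(19×2.679e-07) = 0.007148 Ω
Section 2: A = π(d/2)² = π(6.2500e-04 m)² = 1.227e-06 m²
R₂ = (1.70×10^-8)(19.1)/(1.227e-06) = 0.2646 Ω
R = R₁ + R₂ = 0.272 Ω

0.272 Ω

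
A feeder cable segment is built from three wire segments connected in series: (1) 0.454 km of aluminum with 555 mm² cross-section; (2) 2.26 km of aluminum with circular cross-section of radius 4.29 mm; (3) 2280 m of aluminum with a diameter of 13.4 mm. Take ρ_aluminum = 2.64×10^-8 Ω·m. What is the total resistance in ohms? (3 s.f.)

1.48 Ω

Seg 1: A = 555 mm² = 5.550e-04 m²
R_1 = (2.64×10^-8)(454)/(5.550e-04) = 0.0216 Ω
Seg 2: A = πr² = π(4.2900e-03 m)² = 5.782e-05 m²
R_2 = (2.64×10^-8)(2260)/(5.782e-05) = 1.032 Ω
Seg 3: A = π(d/2)² = π(6.7000e-03 m)² = 1.410e-04 m²
R_3 = (2.64×10^-8)(2280)/(1.410e-04) = 0.4268 Ω
R_total = R_1 + R_2 + R_3 = 1.48 Ω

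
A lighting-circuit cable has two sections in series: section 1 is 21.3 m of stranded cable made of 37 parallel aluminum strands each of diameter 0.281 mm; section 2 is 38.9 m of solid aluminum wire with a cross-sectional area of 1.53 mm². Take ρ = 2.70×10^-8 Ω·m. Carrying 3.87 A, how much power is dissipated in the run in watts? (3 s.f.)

14.0 W

Section 1: A_strand = π(1.4050e-04)² = 6.202e-08 m²; R₁ = ρL/(N·A_s) = (2.70×10^-8)(21.3)/(37×6.202e-08) = 0.2506 Ω
Section 2: A = 1.53 mm² = 1.530e-06 m²
R₂ = (2.70×10^-8)(38.9)/(1.530e-06) = 0.6865 Ω
R = R₁ + R₂ = 0.9371 Ω
P = I²R = (3.87)² × 0.9371 = 14.0 W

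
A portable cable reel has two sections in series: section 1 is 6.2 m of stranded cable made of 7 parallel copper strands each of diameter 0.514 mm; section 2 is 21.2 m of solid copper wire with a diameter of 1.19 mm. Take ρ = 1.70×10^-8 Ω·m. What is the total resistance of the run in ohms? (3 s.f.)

0.397 Ω

Section 1: A_strand = π(2.5700e-04)² = 2.075e-07 m²; R₁ = ρL/(N·A_s) = (1.70×10^-8)(6.2)/(7×2.075e-07) = 0.07256 Ω
Section 2: A = π(d/2)² = π(5.9500e-04 m)² = 1.112e-06 m²
R₂ = (1.70×10^-8)(21.2)/(1.112e-06) = 0.324 Ω
R = R₁ + R₂ = 0.397 Ω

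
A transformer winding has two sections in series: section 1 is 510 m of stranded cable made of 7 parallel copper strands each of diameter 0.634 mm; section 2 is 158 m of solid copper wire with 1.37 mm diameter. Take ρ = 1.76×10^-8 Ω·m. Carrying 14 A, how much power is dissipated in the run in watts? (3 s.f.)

1170 W

Section 1: A_strand = π(3.1700e-04)² = 3.157e-07 m²; R₁ = ρL/(N·A_s) = (1.76×10^-8)(510)/(7×3.157e-07) = 4.062 Ω
Section 2: A = π(d/2)² = π(6.8500e-04 m)² = 1.474e-06 m²
R₂ = (1.76×10^-8)(158)/(1.474e-06) = 1.886 Ω
R = R₁ + R₂ = 5.948 Ω
P = I²R = (14)² × 5.948 = 1170 W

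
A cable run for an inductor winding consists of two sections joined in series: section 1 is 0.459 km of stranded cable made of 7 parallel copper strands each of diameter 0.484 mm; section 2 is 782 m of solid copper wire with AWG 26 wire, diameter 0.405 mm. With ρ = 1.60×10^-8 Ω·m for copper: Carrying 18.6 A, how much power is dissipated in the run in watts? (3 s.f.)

Section 1: A_strand = π(2.4200e-04)² = 1.840e-07 m²; R₁ = ρL/(N·A_s) = (1.60×10^-8)(459)/(7×1.840e-07) = 5.702 Ω
Section 2: A = π(0.405/2 mm)² = π(2.0250e-04 m)² = 1.288e-07 m²
R₂ = (1.60×10^-8)(782)/(1.288e-07) = 97.12 Ω
R = R₁ + R₂ = 102.8 Ω
P = I²R = (18.6)² × 102.8 = 35600 W

35600 W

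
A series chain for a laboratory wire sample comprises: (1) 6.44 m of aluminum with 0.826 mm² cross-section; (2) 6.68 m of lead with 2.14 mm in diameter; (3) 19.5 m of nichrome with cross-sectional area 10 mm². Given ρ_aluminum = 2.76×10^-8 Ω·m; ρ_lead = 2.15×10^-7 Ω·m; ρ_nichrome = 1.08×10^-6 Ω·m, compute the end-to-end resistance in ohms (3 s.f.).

Seg 1: A = 0.826 mm² = 8.260e-07 m²
R_1 = (2.76×10^-8)(6.44)/(8.260e-07) = 0.2152 Ω
Seg 2: A = π(d/2)² = π(1.0700e-03 m)² = 3.597e-06 m²
R_2 = (2.15×10^-7)(6.68)/(3.597e-06) = 0.3993 Ω
Seg 3: A = 10 mm² = 1.000e-05 m²
R_3 = (1.08×10^-6)(19.5)/(1.000e-05) = 2.106 Ω
R_total = R_1 + R_2 + R_3 = 2.72 Ω

2.72 Ω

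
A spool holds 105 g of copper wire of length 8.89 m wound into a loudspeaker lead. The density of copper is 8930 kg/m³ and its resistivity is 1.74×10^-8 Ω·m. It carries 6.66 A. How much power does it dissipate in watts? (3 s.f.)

A = m/(density·L) = 0.105/(8930×8.89) = 1.3226e-06 m²
R = ρL/A = (1.74×10^-8)(8.89)/(1.3226e-06) = 0.117 Ω
P = I²R = (6.66)² × 0.117 = 5.19 W

5.19 W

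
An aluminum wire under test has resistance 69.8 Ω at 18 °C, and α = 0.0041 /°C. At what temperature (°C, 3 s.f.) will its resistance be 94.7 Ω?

105 °C

R = R₀(1 + α(T − T₀)) ⇒ T = T₀ + (R/R₀ − 1)/α
T = 18 + (94.7/69.8 − 1)/0.0041 = 18 + (0.3567)/0.0041 = 105 °C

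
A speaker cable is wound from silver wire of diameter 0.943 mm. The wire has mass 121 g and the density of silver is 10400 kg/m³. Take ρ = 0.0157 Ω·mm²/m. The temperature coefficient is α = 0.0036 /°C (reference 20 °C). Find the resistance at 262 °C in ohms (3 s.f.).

ρ = 0.0157 Ω·mm²/m = 1.57×10^-8 Ω·m
A = π(d/2)² = π(4.7150e-04 m)² = 6.9841e-07 m²
L = m/(density·A) = 0.121/(10400×6.9841e-07) = 16.66 m
R = ρL/A = (1.57×10^-8)(16.66)/(6.9841e-07) = 0.3745 Ω
R(262 °C) = 0.3745 × (1 + 0.0036×242) = 0.701 Ω

0.701 Ω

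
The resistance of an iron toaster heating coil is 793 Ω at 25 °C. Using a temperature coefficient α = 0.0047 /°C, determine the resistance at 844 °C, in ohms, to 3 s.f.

ΔT = 844 − 25 = 819 °C
R = R₀(1 + αΔT) = 793 × (1 + 0.0047×819) = 793 × 4.849 = 3850 Ω

3850 Ω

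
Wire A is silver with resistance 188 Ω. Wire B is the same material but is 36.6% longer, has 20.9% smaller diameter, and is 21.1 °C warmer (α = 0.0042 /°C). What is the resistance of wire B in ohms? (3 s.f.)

R ∝ ρL/d² with ρ ∝ (1+αΔT), so R_B/R_A = (1 + 36.6/100) × (1 − 20.9/100)⁻² × (1 + 0.0042×21.1)
= 1.366 × 1.598 × 1.089 = 2.377
R_B = 2.377 × 188 = 447 Ω

447 Ω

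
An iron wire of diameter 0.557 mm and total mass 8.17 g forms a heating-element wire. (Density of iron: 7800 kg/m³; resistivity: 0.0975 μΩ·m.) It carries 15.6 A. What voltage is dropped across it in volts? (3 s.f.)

ρ = 0.0975 μΩ·m = 9.75×10^-8 Ω·m
A = π(d/2)² = π(2.7850e-04 m)² = 2.4367e-07 m²
L = m/(density·A) = 0.00817/(7800×2.4367e-07) = 4.299 m
R = ρL/A = (9.75×10^-8)(4.299)/(2.4367e-07) = 1.72 Ω
V = IR = 15.6 × 1.72 = 26.8 V

26.8 V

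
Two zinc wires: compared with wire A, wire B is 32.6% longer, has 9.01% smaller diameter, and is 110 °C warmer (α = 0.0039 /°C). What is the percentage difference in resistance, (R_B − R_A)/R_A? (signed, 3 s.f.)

129%

R ∝ ρL/d² with ρ ∝ (1+αΔT), so R_B/R_A = (1 + 32.6/100) × (1 − 9.01/100)⁻² × (1 + 0.0039×110)
= 1.326 × 1.208 × 1.429 = 2.289
(R_B − R_A)/R_A = 2.289 − 1 = 129%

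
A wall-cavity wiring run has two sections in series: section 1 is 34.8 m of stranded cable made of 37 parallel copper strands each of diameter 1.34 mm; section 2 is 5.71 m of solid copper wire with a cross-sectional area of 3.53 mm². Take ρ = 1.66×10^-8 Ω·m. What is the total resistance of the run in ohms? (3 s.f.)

0.0379 Ω

Section 1: A_strand = π(6.7000e-04)² = 1.410e-06 m²; R₁ = ρL/(N·A_s) = (1.66×10^-8)(34.8)/(37×1.410e-06) = 0.01107 Ω
Section 2: A = 3.53 mm² = 3.530e-06 m²
R₂ = (1.66×10^-8)(5.71)/(3.530e-06) = 0.02685 Ω
R = R₁ + R₂ = 0.0379 Ω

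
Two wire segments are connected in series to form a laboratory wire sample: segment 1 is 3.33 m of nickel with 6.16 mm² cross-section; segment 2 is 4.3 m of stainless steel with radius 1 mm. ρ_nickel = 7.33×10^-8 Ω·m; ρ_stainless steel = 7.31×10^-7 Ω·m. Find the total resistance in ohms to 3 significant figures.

Segment 1: A = 6.16 mm² = 6.160e-06 m²
R₁ = ρL/A = (7.33×10^-8)(3.33)/(6.160e-06) = 0.03962 Ω
Segment 2: A = πr² = π(1.0000e-03 m)² = 3.142e-06 m²
R₂ = (7.31×10^-7)(4.3)/(3.142e-06) = 1.001 Ω
R = R₁ + R₂ = 1.04 Ω

1.04 Ω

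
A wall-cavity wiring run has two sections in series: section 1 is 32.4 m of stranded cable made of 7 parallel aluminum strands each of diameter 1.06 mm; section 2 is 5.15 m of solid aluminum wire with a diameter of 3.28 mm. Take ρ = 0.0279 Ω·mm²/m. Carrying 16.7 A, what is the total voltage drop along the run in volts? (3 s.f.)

ρ = 0.0279 Ω·mm²/m = 2.79×10^-8 Ω·m
Section 1: A_strand = π(5.3000e-04)² = 8.825e-07 m²; R₁ = ρL/(N·A_s) = (2.79×10^-8)(32.4)/(7×8.825e-07) = 0.1463 Ω
Section 2: A = π(d/2)² = π(1.6400e-03 m)² = 8.450e-06 m²
R₂ = (2.79×10^-8)(5.15)/(8.450e-06) = 0.017 Ω
R = R₁ + R₂ = 0.1633 Ω
V = IR = 16.7 × 0.1633 = 2.73 V

2.73 V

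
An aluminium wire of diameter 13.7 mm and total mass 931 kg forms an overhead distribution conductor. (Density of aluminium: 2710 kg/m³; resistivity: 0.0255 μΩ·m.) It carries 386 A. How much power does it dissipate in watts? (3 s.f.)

60100 W

ρ = 0.0255 μΩ·m = 2.55×10^-8 Ω·m
A = π(d/2)² = π(6.8500e-03 m)² = 1.4741e-04 m²
L = m/(density·A) = 931/(2710×1.4741e-04) = 2331 m
R = ρL/A = (2.55×10^-8)(2331)/(1.4741e-04) = 0.4031 Ω
P = I²R = (386)² × 0.4031 = 60100 W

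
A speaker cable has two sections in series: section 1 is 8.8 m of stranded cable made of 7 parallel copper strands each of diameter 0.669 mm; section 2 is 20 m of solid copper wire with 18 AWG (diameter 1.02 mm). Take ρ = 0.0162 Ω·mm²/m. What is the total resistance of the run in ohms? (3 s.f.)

ρ = 0.0162 Ω·mm²/m = 1.62×10^-8 Ω·m
Section 1: A_strand = π(3.3450e-04)² = 3.515e-07 m²; R₁ = ρL/(N·A_s) = (1.62×10^-8)(8.8)/(7×3.515e-07) = 0.05794 Ω
Section 2: A = π(1.02/2 mm)² = π(5.1000e-04 m)² = 8.171e-07 m²
R₂ = (1.62×10^-8)(20)/(8.171e-07) = 0.3965 Ω
R = R₁ + R₂ = 0.454 Ω

0.454 Ω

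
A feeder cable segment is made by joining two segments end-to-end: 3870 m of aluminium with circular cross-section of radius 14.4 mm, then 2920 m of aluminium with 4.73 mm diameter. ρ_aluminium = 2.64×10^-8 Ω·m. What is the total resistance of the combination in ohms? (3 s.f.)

Segment 1: A = πr² = π(1.4400e-02 m)² = 6.514e-04 m²
R₁ = ρL/A = (2.64×10^-8)(3870)/(6.514e-04) = 0.1568 Ω
Segment 2: A = π(d/2)² = π(2.3650e-03 m)² = 1.757e-05 m²
R₂ = (2.64×10^-8)(2920)/(1.757e-05) = 4.387 Ω
R = R₁ + R₂ = 4.54 Ω

4.54 Ω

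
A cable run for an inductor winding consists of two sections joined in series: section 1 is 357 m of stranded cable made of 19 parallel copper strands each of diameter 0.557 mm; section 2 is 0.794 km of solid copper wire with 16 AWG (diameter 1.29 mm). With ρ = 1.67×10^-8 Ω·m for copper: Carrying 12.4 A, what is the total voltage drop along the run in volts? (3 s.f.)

142 V

Section 1: A_strand = π(2.7850e-04)² = 2.437e-07 m²; R₁ = ρL/(N·A_s) = (1.67×10^-8)(357)/(19×2.437e-07) = 1.288 Ω
Section 2: A = π(1.29/2 mm)² = π(6.4500e-04 m)² = 1.307e-06 m²
R₂ = (1.67×10^-8)(794)/(1.307e-06) = 10.15 Ω
R = R₁ + R₂ = 11.43 Ω
V = IR = 12.4 × 11.43 = 142 V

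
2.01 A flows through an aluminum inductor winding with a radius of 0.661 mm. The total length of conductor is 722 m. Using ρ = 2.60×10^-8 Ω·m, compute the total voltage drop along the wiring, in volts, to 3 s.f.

A = πr² = π(6.6100e-04 m)² = 1.373e-06 m²
R = ρL/A = (2.60×10^-8)(722)/(1.373e-06) = 13.68 Ω
V = IR = 2.01 × 13.68 = 27.5 V

27.5 V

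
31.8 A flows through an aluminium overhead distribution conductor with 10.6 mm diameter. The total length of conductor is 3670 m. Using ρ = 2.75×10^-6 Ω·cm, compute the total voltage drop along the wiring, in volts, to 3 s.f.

ρ = 2.75×10^-6 Ω·cm = 2.75×10^-8 Ω·m
A = π(d/2)² = π(5.3000e-03 m)² = 8.825e-05 m²
R = ρL/A = (2.75×10^-8)(3670)/(8.825e-05) = 1.144 Ω
V = IR = 31.8 × 1.144 = 36.4 V

36.4 V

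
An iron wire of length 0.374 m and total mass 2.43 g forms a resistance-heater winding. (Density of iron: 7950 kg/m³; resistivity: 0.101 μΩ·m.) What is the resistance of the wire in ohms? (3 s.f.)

0.0462 Ω

ρ = 0.101 μΩ·m = 1.01×10^-7 Ω·m
A = m/(density·L) = 0.00243/(7950×0.374) = 8.1727e-07 m²
R = ρL/A = (1.01×10^-7)(0.374)/(8.1727e-07) = 0.0462 Ω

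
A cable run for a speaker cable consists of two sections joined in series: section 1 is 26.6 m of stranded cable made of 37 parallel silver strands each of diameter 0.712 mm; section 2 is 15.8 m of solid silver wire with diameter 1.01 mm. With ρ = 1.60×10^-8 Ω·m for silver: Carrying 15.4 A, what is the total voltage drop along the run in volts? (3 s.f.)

Section 1: A_strand = π(3.5600e-04)² = 3.982e-07 m²; R₁ = ρL/(N·A_s) = (1.60×10^-8)(26.6)/(37×3.982e-07) = 0.02889 Ω
Section 2: A = π(d/2)² = π(5.0500e-04 m)² = 8.012e-07 m²
R₂ = (1.60×10^-8)(15.8)/(8.012e-07) = 0.3155 Ω
R = R₁ + R₂ = 0.3444 Ω
V = IR = 15.4 × 0.3444 = 5.30 V

5.30 V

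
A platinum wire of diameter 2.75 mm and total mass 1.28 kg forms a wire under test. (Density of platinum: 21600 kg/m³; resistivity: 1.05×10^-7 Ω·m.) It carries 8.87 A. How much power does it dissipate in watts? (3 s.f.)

A = π(d/2)² = π(1.3750e-03 m)² = 5.9396e-06 m²
L = m/(density·A) = 1.28/(21600×5.9396e-06) = 9.977 m
R = ρL/A = (1.05×10^-7)(9.977)/(5.9396e-06) = 0.1764 Ω
P = I²R = (8.87)² × 0.1764 = 13.9 W

13.9 W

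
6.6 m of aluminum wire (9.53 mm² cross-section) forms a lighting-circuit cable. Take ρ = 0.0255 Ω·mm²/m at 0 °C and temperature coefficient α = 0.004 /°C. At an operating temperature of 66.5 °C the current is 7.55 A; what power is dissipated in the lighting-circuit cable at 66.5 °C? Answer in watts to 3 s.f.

ρ = 0.0255 Ω·mm²/m = 2.55×10^-8 Ω·m
A = 9.53 mm² = 9.530e-06 m²
R₍0₎ = ρL/A = (2.55×10^-8)(6.6)/(9.530e-06) = 0.01766 Ω
R₍66.5₎ = R₍0₎(1 + αΔT) = 0.01766 × (1 + 0.004×66.5) = 0.02236 Ω
P = I²R = (7.55)² × 0.02236 = 1.27 W

1.27 W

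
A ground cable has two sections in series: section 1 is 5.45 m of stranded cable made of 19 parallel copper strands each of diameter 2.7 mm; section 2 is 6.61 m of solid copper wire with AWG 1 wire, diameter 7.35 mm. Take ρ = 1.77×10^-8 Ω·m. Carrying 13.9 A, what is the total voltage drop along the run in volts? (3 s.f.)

Section 1: A_strand = π(1.3500e-03)² = 5.726e-06 m²; R₁ = ρL/(N·A_s) = (1.77×10^-8)(5.45)/(19×5.726e-06) = 8.867×10^-4 Ω
Section 2: A = π(7.35/2 mm)² = π(3.6750e-03 m)² = 4.243e-05 m²
R₂ = (1.77×10^-8)(6.61)/(4.243e-05) = 0.002757 Ω
R = R₁ + R₂ = 0.003644 Ω
V = IR = 13.9 × 0.003644 = 0.0507 V

0.0507 V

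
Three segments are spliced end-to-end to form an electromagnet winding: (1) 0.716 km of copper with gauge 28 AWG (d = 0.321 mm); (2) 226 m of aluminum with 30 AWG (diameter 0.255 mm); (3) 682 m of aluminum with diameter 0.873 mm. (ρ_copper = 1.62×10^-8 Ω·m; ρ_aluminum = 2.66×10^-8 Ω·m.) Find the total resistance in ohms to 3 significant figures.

291 Ω

Seg 1: A = π(0.321/2 mm)² = π(1.6050e-04 m)² = 8.093e-08 m²
R_1 = (1.62×10^-8)(716)/(8.093e-08) = 143.3 Ω
Seg 2: A = π(0.255/2 mm)² = π(1.2750e-04 m)² = 5.107e-08 m²
R_2 = (2.66×10^-8)(226)/(5.107e-08) = 117.7 Ω
Seg 3: A = π(d/2)² = π(4.3650e-04 m)² = 5.986e-07 m²
R_3 = (2.66×10^-8)(682)/(5.986e-07) = 30.31 Ω
R_total = R_1 + R_2 + R_3 = 291 Ω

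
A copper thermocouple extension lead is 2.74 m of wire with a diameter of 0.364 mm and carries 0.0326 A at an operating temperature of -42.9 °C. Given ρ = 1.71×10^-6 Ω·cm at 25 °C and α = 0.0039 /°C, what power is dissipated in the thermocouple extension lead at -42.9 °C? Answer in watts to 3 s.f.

ρ = 1.71×10^-6 Ω·cm = 1.71×10^-8 Ω·m
A = π(d/2)² = π(1.8200e-04 m)² = 1.041e-07 m²
R₍25₎ = ρL/A = (1.71×10^-8)(2.74)/(1.041e-07) = 0.4503 Ω
R₍-42.9₎ = R₍25₎(1 + αΔT) = 0.4503 × (1 + 0.0039×-67.9) = 0.331 Ω
P = I²R = (0.0326)² × 0.331 = 3.52×10^-4 W

3.52×10^-4 W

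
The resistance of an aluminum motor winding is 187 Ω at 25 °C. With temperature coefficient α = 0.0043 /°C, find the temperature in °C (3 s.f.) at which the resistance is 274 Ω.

133 °C

R = R₀(1 + α(T − T₀)) ⇒ T = T₀ + (R/R₀ − 1)/α
T = 25 + (274/187 − 1)/0.0043 = 25 + (0.4652)/0.0043 = 133 °C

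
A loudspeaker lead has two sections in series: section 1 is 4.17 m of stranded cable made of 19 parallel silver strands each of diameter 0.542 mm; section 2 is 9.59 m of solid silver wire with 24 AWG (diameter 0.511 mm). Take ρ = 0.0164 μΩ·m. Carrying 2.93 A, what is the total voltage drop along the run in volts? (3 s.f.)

ρ = 0.0164 μΩ·m = 1.64×10^-8 Ω·m
Section 1: A_strand = π(2.7100e-04)² = 2.307e-07 m²; R₁ = ρL/(N·A_s) = (1.64×10^-8)(4.17)/(19×2.307e-07) = 0.0156 Ω
Section 2: A = π(0.511/2 mm)² = π(2.5550e-04 m)² = 2.051e-07 m²
R₂ = (1.64×10^-8)(9.59)/(2.051e-07) = 0.7669 Ω
R = R₁ + R₂ = 0.7825 Ω
V = IR = 2.93 × 0.7825 = 2.29 V

2.29 V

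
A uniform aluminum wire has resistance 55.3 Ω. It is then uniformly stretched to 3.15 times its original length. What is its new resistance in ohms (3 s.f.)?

Volume constant ⇒ A' = A/k with k = 3.15. R' = ρ(kL)/(A/k) = k²R.
R' = 9.922 × 55.3 = 549 Ω

549 Ω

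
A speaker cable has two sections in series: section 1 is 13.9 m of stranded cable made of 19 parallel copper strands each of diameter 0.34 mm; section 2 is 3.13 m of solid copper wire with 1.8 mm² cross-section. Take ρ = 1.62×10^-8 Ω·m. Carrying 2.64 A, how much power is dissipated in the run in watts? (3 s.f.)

1.11 W

Section 1: A_strand = π(1.7000e-04)² = 9.079e-08 m²; R₁ = ρL/(N·A_s) = (1.62×10^-8)(13.9)/(19×9.079e-08) = 0.1305 Ω
Section 2: A = 1.8 mm² = 1.800e-06 m²
R₂ = (1.62×10^-8)(3.13)/(1.800e-06) = 0.02817 Ω
R = R₁ + R₂ = 0.1587 Ω
P = I²R = (2.64)² × 0.1587 = 1.11 W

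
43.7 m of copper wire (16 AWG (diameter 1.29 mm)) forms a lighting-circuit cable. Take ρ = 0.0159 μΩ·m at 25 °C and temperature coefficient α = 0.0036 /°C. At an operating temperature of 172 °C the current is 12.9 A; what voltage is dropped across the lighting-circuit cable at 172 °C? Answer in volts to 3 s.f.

ρ = 0.0159 μΩ·m = 1.59×10^-8 Ω·m
A = π(1.29/2 mm)² = π(6.4500e-04 m)² = 1.307e-06 m²
R₍25₎ = ρL/A = (1.59×10^-8)(43.7)/(1.307e-06) = 0.5316 Ω
R₍172₎ = R₍25₎(1 + αΔT) = 0.5316 × (1 + 0.0036×147) = 0.813 Ω
V = IR = 12.9 × 0.813 = 10.5 V

10.5 V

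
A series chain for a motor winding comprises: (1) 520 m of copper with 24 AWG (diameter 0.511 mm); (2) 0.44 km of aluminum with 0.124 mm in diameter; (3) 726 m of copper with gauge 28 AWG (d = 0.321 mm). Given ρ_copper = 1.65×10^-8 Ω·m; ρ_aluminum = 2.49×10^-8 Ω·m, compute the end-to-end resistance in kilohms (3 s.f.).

Seg 1: A = π(0.511/2 mm)² = π(2.5550e-04 m)² = 2.051e-07 m²
R_1 = (1.65×10^-8)(520)/(2.051e-07) = 41.84 Ω
Seg 2: A = π(d/2)² = π(6.2000e-05 m)² = 1.208e-08 m²
R_2 = (2.49×10^-8)(440)/(1.208e-08) = 907.2 Ω
Seg 3: A = π(0.321/2 mm)² = π(1.6050e-04 m)² = 8.093e-08 m²
R_3 = (1.65×10^-8)(726)/(8.093e-08) = 148 Ω
R_total = R_1 + R_2 + R_3 = 1.10 kΩ

1.10 kΩ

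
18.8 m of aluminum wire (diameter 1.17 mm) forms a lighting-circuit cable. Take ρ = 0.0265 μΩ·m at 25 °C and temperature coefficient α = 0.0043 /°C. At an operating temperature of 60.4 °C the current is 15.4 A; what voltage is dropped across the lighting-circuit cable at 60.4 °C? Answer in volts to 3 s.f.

ρ = 0.0265 μΩ·m = 2.65×10^-8 Ω·m
A = π(d/2)² = π(5.8500e-04 m)² = 1.075e-06 m²
R₍25₎ = ρL/A = (2.65×10^-8)(18.8)/(1.075e-06) = 0.4634 Ω
R₍60.4₎ = R₍25₎(1 + αΔT) = 0.4634 × (1 + 0.0043×35.4) = 0.5339 Ω
V = IR = 15.4 × 0.5339 = 8.22 V

8.22 V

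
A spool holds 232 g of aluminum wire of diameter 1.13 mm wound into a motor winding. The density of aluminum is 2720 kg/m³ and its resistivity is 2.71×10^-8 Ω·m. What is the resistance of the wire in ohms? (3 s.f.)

A = π(d/2)² = π(5.6500e-04 m)² = 1.0029e-06 m²
L = m/(density·A) = 0.232/(2720×1.0029e-06) = 85.05 m
R = ρL/A = (2.71×10^-8)(85.05)/(1.0029e-06) = 2.30 Ω

2.30 Ω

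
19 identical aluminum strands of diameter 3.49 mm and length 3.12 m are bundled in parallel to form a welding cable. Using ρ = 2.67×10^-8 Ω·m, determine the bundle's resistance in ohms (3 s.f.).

A_strand = π(1.7450e-03 m)² = 9.566e-06 m²
R_strand = ρL/A = (2.67×10^-8)(3.12)/(9.566e-06) = 0.008708 Ω
R_total = R_strand/N = 0.008708/19 = 4.58×10^-4 Ω

4.58×10^-4 Ω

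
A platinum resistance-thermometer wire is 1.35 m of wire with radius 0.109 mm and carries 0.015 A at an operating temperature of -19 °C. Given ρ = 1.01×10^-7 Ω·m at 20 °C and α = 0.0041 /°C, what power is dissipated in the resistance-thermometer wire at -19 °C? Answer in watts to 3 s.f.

A = πr² = π(1.0900e-04 m)² = 3.733e-08 m²
R₍20₎ = ρL/A = (1.01×10^-7)(1.35)/(3.733e-08) = 3.653 Ω
R₍-19₎ = R₍20₎(1 + αΔT) = 3.653 × (1 + 0.0041×-39) = 3.069 Ω
P = I²R = (0.015)² × 3.069 = 6.91×10^-4 W

6.91×10^-4 W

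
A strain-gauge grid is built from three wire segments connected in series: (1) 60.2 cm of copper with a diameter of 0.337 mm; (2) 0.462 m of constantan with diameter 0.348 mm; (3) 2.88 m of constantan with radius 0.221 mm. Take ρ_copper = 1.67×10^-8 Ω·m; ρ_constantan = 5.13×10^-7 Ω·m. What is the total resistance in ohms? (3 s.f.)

Seg 1: A = π(d/2)² = π(1.6850e-04 m)² = 8.920e-08 m²
R_1 = (1.67×10^-8)(0.602)/(8.920e-08) = 0.1127 Ω
Seg 2: A = π(d/2)² = π(1.7400e-04 m)² = 9.511e-08 m²
R_2 = (5.13×10^-7)(0.462)/(9.511e-08) = 2.492 Ω
Seg 3: A = πr² = π(2.2100e-04 m)² = 1.534e-07 m²
R_3 = (5.13×10^-7)(2.88)/(1.534e-07) = 9.629 Ω
R_total = R_1 + R_2 + R_3 = 12.2 Ω

12.2 Ω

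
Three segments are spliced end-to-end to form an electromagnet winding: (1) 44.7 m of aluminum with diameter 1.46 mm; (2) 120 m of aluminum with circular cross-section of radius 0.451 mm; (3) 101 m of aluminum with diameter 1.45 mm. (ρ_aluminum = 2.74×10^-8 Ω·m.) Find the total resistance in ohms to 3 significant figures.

7.55 Ω

Seg 1: A = π(d/2)² = π(7.3000e-04 m)² = 1.674e-06 m²
R_1 = (2.74×10^-8)(44.7)/(1.674e-06) = 0.7316 Ω
Seg 2: A = πr² = π(4.5100e-04 m)² = 6.390e-07 m²
R_2 = (2.74×10^-8)(120)/(6.390e-07) = 5.146 Ω
Seg 3: A = π(d/2)² = π(7.2500e-04 m)² = 1.651e-06 m²
R_3 = (2.74×10^-8)(101)/(1.651e-06) = 1.676 Ω
R_total = R_1 + R_2 + R_3 = 7.55 Ω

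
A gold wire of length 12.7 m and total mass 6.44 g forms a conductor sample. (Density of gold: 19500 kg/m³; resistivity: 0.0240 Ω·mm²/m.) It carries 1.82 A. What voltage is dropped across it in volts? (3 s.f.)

21.3 V

ρ = 0.0240 Ω·mm²/m = 2.40×10^-8 Ω·m
A = m/(density·L) = 0.00644/(19500×12.7) = 2.6004e-08 m²
R = ρL/A = (2.40×10^-8)(12.7)/(2.6004e-08) = 11.72 Ω
V = IR = 1.82 × 11.72 = 21.3 V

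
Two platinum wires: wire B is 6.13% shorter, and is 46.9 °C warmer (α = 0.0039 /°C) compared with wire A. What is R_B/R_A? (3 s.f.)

R ∝ ρL/d² with ρ ∝ (1+αΔT), so R_B/R_A = (1 − 6.13/100) × (1 + 0.0039×46.9)
= 0.9387 × 1.183 = 1.11

1.11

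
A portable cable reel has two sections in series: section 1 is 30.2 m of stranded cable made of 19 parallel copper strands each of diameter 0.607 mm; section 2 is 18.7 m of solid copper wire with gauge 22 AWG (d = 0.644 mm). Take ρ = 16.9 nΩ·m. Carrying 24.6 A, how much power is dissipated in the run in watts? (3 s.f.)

643 W

ρ = 16.9 nΩ·m = 1.69×10^-8 Ω·m
Section 1: A_strand = π(3.0350e-04)² = 2.894e-07 m²; R₁ = ρL/(N·A_s) = (1.69×10^-8)(30.2)/(19×2.894e-07) = 0.09283 Ω
Section 2: A = π(0.644/2 mm)² = π(3.2200e-04 m)² = 3.257e-07 m²
R₂ = (1.69×10^-8)(18.7)/(3.257e-07) = 0.9702 Ω
R = R₁ + R₂ = 1.063 Ω
P = I²R = (24.6)² × 1.063 = 643 W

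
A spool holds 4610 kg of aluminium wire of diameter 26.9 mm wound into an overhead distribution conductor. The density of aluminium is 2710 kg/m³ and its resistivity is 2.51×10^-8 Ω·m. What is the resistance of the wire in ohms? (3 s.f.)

A = π(d/2)² = π(1.3450e-02 m)² = 5.6832e-04 m²
L = m/(density·A) = 4610/(2710×5.6832e-04) = 2993 m
R = ρL/A = (2.51×10^-8)(2993)/(5.6832e-04) = 0.132 Ω

0.132 Ω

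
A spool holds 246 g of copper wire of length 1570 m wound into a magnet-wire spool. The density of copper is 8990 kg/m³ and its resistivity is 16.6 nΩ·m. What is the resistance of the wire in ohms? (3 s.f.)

ρ = 16.6 nΩ·m = 1.66×10^-8 Ω·m
A = m/(density·L) = 0.246/(8990×1570) = 1.7429e-08 m²
R = ρL/A = (1.66×10^-8)(1570)/(1.7429e-08) = 1500 Ω

1500 Ω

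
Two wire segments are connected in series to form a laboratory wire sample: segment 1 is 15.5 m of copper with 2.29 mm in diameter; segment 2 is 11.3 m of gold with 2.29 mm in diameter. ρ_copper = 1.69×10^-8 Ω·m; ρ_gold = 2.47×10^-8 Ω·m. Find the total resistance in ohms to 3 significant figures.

Segment 1: A = π(d/2)² = π(1.1450e-03 m)² = 4.119e-06 m²
R₁ = ρL/A = (1.69×10^-8)(15.5)/(4.119e-06) = 0.0636 Ω
R₂ = (2.47×10^-8)(11.3)/(4.119e-06) = 0.06777 Ω
R = R₁ + R₂ = 0.131 Ω

0.131 Ω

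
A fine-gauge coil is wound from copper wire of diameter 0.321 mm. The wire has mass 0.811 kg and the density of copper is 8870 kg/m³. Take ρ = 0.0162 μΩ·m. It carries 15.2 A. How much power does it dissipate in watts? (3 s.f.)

52300 W

ρ = 0.0162 μΩ·m = 1.62×10^-8 Ω·m
A = π(d/2)² = π(1.6050e-04 m)² = 8.0928e-08 m²
L = m/(density·A) = 0.811/(8870×8.0928e-08) = 1130 m
R = ρL/A = (1.62×10^-8)(1130)/(8.0928e-08) = 226.2 Ω
P = I²R = (15.2)² × 226.2 = 52300 W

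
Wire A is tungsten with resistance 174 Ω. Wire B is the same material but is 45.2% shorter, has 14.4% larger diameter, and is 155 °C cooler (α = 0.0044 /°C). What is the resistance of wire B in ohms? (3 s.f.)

23.2 Ω

R ∝ ρL/d² with ρ ∝ (1+αΔT), so R_B/R_A = (1 − 45.2/100) × (1 + 14.4/100)⁻² × (1 − 0.0044×155)
= 0.548 × 0.7641 × 0.318 = 0.1331
R_B = 0.1331 × 174 = 23.2 Ω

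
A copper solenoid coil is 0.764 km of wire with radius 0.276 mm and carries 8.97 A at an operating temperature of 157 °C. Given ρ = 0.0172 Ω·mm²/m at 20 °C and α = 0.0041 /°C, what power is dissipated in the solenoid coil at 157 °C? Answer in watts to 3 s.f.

ρ = 0.0172 Ω·mm²/m = 1.72×10^-8 Ω·m
A = πr² = π(2.7600e-04 m)² = 2.393e-07 m²
R₍20₎ = ρL/A = (1.72×10^-8)(764)/(2.393e-07) = 54.91 Ω
R₍157₎ = R₍20₎(1 + αΔT) = 54.91 × (1 + 0.0041×137) = 85.75 Ω
P = I²R = (8.97)² × 85.75 = 6900 W

6900 W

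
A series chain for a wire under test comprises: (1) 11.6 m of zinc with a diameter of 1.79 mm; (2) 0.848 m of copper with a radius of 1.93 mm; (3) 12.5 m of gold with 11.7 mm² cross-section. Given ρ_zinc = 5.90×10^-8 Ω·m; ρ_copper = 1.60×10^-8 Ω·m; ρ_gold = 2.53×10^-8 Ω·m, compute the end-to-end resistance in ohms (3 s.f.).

0.300 Ω

Seg 1: A = π(d/2)² = π(8.9500e-04 m)² = 2.516e-06 m²
R_1 = (5.90×10^-8)(11.6)/(2.516e-06) = 0.272 Ω
Seg 2: A = πr² = π(1.9300e-03 m)² = 1.170e-05 m²
R_2 = (1.60×10^-8)(0.848)/(1.170e-05) = 0.001159 Ω
Seg 3: A = 11.7 mm² = 1.170e-05 m²
R_3 = (2.53×10^-8)(12.5)/(1.170e-05) = 0.02703 Ω
R_total = R_1 + R_2 + R_3 = 0.300 Ω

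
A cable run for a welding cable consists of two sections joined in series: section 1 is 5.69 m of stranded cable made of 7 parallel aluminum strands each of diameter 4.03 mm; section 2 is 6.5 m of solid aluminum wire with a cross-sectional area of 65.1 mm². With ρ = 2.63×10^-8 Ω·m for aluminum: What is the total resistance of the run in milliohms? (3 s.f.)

Section 1: A_strand = π(2.0150e-03)² = 1.276e-05 m²; R₁ = ρL/(N·A_s) = (2.63×10^-8)(5.69)/(7×1.276e-05) = 0.001676 Ω
Section 2: A = 65.1 mm² = 6.510e-05 m²
R₂ = (2.63×10^-8)(6.5)/(6.510e-05) = 0.002626 Ω
R = R₁ + R₂ = 4.30 mΩ

4.30 mΩ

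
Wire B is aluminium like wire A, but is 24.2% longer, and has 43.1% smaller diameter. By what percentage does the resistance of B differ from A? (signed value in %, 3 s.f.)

R ∝ L/d², so R_B/R_A = (1 + 24.2/100) × (1 − 43.1/100)⁻²
= 1.242 × 3.089 = 3.836
(R_B − R_A)/R_A = 3.836 − 1 = 284%

284%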